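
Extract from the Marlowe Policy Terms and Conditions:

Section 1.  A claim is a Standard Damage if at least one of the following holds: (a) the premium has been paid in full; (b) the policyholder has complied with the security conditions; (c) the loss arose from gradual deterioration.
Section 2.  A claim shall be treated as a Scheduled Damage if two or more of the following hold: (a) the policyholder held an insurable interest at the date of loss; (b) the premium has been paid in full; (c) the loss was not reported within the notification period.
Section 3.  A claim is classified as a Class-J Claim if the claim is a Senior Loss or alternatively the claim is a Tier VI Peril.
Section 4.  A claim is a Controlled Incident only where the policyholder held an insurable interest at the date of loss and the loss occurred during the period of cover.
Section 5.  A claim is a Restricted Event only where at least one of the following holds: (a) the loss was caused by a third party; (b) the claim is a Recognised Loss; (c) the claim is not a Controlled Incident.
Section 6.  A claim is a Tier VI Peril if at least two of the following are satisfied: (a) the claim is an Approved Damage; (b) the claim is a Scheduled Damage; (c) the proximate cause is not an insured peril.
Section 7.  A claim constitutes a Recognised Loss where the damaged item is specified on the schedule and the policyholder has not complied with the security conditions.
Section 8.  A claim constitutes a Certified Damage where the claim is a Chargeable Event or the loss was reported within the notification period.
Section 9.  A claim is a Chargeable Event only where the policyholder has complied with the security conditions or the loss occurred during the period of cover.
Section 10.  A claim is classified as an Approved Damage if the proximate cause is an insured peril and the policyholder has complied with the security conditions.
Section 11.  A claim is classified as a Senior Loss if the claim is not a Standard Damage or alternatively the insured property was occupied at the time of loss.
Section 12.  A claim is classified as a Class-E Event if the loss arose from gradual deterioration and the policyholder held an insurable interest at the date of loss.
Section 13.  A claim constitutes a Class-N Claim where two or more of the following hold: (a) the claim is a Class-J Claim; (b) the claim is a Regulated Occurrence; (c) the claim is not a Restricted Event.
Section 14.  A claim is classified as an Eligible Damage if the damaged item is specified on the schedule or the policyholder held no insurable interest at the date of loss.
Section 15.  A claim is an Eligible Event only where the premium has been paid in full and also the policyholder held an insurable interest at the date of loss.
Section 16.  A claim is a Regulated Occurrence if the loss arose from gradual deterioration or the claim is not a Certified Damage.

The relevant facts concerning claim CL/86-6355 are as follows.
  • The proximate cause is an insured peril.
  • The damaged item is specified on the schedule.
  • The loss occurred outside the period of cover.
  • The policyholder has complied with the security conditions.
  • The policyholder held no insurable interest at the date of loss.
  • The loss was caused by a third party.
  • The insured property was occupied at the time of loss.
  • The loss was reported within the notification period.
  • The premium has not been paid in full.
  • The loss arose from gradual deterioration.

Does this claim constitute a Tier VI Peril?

Under section 10: the proximate cause is an insured peril? yes; and the policyholder has complied with the security conditions? yes. So the claim is an Approved Damage.
Under section 2: the policyholder held an insurable interest at the date of loss? no; the premium has been paid in full? no; the loss was not reported within the notification period? no — 0 of 3 hold (need ≥2) → not satisfied.
Under section 6: Approved Damage (section 10)? yes; Scheduled Damage (section 2)? no; the proximate cause is not an insured peril? no — 1 of 3 hold (need ≥2) → not satisfied.

No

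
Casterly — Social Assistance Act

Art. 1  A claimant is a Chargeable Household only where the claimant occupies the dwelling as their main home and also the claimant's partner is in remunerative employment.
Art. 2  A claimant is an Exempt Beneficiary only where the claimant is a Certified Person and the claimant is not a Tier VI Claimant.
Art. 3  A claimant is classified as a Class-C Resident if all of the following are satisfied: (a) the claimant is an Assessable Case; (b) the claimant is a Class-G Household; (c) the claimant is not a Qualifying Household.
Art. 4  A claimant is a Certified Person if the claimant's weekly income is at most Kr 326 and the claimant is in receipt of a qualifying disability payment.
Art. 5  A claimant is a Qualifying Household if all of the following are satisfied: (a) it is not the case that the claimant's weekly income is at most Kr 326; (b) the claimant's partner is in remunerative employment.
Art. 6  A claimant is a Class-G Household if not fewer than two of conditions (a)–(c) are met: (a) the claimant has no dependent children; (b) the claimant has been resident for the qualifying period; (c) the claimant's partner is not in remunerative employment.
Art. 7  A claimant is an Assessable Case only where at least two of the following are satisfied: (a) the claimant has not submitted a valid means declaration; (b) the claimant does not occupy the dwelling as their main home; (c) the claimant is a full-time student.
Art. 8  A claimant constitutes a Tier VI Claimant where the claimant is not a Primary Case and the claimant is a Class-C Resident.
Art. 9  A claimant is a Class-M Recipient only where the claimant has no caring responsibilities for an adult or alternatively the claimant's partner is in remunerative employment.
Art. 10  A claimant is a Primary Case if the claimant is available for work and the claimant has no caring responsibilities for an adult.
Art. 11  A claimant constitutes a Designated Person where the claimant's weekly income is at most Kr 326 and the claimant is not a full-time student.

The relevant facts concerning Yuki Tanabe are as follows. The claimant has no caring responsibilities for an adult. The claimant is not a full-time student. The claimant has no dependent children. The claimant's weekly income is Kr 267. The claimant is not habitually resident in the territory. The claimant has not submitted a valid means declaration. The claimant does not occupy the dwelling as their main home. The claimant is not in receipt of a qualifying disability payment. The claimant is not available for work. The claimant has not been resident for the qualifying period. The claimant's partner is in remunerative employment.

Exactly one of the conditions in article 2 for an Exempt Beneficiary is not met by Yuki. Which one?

article 4 — Certified Person: [claimant's weekly income: Kr 267 ≤ Kr 326? yes] AND [the claimant is in receipt of a qualifying disability payment? no] → not satisfied.
article 10 — Primary Case: [the claimant is available for work? no] AND [the claimant has no caring responsibilities for an adult? yes] → not satisfied.
article 7 — Assessable Case: the claimant has not submitted a valid means declaration? yes; the claimant does not occupy the dwelling as their main home? yes; the claimant is a full-time student? no — 2 of 3 hold (need ≥2) → satisfied.
article 6 — Class-G Household: the claimant has no dependent children? yes; the claimant has been resident for the qualifying period? no; the claimant's partner is not in remunerative employment? no — 1 of 3 hold (need ≥2) → not satisfied.
article 5 — Qualifying Household: [claimant's weekly income: Kr 267 ≤ Kr 326? yes, so negated condition no] AND [the claimant's partner is in remunerative employment? yes] → not satisfied.
article 3 — Class-C Resident: [Assessable Case (article 7)? yes] AND [Class-G Household (article 6)? no] AND [not a Qualifying Household (article 5)? yes] → not satisfied.
article 8 — Tier VI Claimant: [not a Primary Case (article 10)? yes] AND [Class-C Resident (article 3)? no] → not satisfied.
article 2 — Exempt Beneficiary: [Certified Person (article 4)? no] AND [not a Tier VI Claimant (article 8)? yes] → not satisfied.

Certified Person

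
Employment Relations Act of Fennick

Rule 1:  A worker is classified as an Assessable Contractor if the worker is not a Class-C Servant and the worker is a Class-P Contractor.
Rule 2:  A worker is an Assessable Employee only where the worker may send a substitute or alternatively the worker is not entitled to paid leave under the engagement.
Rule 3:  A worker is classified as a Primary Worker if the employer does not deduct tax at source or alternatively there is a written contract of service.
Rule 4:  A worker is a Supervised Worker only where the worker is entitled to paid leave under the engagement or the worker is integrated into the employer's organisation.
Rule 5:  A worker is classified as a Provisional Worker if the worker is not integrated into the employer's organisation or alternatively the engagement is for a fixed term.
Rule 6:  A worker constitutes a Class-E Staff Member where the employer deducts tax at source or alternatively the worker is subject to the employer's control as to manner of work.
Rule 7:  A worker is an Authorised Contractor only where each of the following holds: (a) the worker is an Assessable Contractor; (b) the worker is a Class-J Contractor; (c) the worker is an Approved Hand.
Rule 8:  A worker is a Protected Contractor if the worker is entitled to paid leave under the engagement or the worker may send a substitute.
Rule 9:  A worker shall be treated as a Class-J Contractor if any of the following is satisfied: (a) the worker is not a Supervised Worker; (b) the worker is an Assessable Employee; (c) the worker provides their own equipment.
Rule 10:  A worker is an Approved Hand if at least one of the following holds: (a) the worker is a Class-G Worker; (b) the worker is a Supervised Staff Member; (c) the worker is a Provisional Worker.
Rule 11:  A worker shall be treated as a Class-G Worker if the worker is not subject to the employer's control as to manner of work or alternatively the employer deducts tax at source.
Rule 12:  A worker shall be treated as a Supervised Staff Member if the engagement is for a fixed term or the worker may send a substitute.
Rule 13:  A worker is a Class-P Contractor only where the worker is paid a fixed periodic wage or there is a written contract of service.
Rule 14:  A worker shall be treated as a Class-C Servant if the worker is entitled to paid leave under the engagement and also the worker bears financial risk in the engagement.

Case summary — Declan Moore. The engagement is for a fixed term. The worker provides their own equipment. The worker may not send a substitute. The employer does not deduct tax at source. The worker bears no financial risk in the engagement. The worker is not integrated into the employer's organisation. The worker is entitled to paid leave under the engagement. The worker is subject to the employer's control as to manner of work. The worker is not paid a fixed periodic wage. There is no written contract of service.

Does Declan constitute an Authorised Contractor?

rule 14 — Class-C Servant: [the worker is entitled to paid leave under the engagement? yes] AND [the worker bears financial risk in the engagement? no] → not satisfied.
rule 13 — Class-P Contractor: [the worker is paid a fixed periodic wage? no] OR [there is a written contract of service? no] → not satisfied.
rule 1 — Assessable Contractor: [not a Class-C Servant (rule 14)? yes] AND [Class-P Contractor (rule 13)? no] → not satisfied.
rule 4 — Supervised Worker: [the worker is entitled to paid leave under the engagement? yes] OR [the worker is integrated into the employer's organisation? no] → satisfied.
rule 2 — Assessable Employee: [the worker may send a substitute? no] OR [the worker is not entitled to paid leave under the engagement? no] → not satisfied.
rule 9 — Class-J Contractor: [not a Supervised Worker (rule 4)? no] OR [Assessable Employee (rule 2)? no] OR [the worker provides their own equipment? yes] → satisfied.
rule 11 — Class-G Worker: [the worker is not subject to the employer's control as to manner of work? no] OR [the employer deducts tax at source? no] → not satisfied.
rule 12 — Supervised Staff Member: [the engagement is for a fixed term? yes] OR [the worker may send a substitute? no] → satisfied.
rule 5 — Provisional Worker: [the worker is not integrated into the employer's organisation? yes] OR [the engagement is for a fixed term? yes] → satisfied.
rule 10 — Approved Hand: [Class-G Worker (rule 11)? no] OR [Supervised Staff Member (rule 12)? yes] OR [Provisional Worker (rule 5)? yes] → satisfied.
rule 7 — Authorised Contractor: [Assessable Contractor (rule 1)? no] AND [Class-J Contractor (rule 9)? yes] AND [Approved Hand (rule 10)? yes] → not satisfied.

No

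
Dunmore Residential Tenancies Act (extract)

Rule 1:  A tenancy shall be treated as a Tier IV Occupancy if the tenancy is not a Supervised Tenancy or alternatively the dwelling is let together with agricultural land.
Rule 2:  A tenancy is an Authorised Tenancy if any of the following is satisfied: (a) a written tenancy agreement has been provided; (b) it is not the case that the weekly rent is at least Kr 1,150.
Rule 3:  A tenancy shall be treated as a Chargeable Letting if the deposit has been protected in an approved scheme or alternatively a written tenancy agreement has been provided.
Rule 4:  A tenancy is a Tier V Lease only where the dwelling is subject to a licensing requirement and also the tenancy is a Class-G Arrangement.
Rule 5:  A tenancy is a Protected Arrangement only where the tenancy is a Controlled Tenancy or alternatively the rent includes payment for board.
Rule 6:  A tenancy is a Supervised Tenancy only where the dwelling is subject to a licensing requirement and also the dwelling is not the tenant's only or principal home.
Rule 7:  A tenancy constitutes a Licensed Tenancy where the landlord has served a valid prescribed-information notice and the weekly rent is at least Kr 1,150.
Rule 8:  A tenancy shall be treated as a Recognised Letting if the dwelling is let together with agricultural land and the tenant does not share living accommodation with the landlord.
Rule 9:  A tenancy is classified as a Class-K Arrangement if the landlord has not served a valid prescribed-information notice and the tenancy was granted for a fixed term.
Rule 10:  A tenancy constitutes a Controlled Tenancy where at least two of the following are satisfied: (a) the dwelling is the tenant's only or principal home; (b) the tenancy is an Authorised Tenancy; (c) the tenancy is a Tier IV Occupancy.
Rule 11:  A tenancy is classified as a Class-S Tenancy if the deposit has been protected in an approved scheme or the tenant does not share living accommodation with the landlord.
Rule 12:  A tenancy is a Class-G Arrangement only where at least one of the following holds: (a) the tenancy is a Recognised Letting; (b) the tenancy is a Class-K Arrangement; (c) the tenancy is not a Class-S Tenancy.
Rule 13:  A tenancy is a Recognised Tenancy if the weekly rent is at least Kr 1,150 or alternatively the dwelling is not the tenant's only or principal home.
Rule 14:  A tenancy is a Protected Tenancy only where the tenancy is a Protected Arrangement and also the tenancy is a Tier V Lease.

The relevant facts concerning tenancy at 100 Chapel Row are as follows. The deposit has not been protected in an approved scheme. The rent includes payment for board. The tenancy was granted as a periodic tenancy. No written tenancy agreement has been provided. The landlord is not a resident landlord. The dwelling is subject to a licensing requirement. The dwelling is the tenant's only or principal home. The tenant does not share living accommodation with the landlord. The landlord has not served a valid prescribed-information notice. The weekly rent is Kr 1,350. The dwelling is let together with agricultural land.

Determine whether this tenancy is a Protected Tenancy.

rule 2 — Authorised Tenancy: [a written tenancy agreement has been provided? no] OR [weekly rent: Kr 1,350 ≥ Kr 1,150? yes, so negated condition no] → not satisfied.
rule 6 — Supervised Tenancy: [the dwelling is subject to a licensing requirement? yes] AND [the dwelling is not the tenant's only or principal home? no] → not satisfied.
rule 1 — Tier IV Occupancy: [not a Supervised Tenancy (rule 6)? yes] OR [the dwelling is let together with agricultural land? yes] → satisfied.
rule 10 — Controlled Tenancy: the dwelling is the tenant's only or principal home? yes; Authorised Tenancy (rule 2)? no; Tier IV Occupancy (rule 1)? yes — 2 of 3 hold (need ≥2) → satisfied.
rule 5 — Protected Arrangement: [Controlled Tenancy (rule 10)? yes] OR [the rent includes payment for board? yes] → satisfied.
rule 8 — Recognised Letting: [the dwelling is let together with agricultural land? yes] AND [the tenant does not share living accommodation with the landlord? yes] → satisfied.
rule 9 — Class-K Arrangement: [the landlord has not served a valid prescribed-information notice? yes] AND [the tenancy was granted for a fixed term? no] → not satisfied.
rule 11 — Class-S Tenancy: [the deposit has been protected in an approved scheme? no] OR [the tenant does not share living accommodation with the landlord? yes] → satisfied.
rule 12 — Class-G Arrangement: [Recognised Letting (rule 8)? yes] OR [Class-K Arrangement (rule 9)? no] OR [not a Class-S Tenancy (rule 11)? no] → satisfied.
rule 4 — Tier V Lease: [the dwelling is subject to a licensing requirement? yes] AND [Class-G Arrangement (rule 12)? yes] → satisfied.
rule 14 — Protected Tenancy: [Protected Arrangement (rule 5)? yes] AND [Tier V Lease (rule 4)? yes] → satisfied.

Yes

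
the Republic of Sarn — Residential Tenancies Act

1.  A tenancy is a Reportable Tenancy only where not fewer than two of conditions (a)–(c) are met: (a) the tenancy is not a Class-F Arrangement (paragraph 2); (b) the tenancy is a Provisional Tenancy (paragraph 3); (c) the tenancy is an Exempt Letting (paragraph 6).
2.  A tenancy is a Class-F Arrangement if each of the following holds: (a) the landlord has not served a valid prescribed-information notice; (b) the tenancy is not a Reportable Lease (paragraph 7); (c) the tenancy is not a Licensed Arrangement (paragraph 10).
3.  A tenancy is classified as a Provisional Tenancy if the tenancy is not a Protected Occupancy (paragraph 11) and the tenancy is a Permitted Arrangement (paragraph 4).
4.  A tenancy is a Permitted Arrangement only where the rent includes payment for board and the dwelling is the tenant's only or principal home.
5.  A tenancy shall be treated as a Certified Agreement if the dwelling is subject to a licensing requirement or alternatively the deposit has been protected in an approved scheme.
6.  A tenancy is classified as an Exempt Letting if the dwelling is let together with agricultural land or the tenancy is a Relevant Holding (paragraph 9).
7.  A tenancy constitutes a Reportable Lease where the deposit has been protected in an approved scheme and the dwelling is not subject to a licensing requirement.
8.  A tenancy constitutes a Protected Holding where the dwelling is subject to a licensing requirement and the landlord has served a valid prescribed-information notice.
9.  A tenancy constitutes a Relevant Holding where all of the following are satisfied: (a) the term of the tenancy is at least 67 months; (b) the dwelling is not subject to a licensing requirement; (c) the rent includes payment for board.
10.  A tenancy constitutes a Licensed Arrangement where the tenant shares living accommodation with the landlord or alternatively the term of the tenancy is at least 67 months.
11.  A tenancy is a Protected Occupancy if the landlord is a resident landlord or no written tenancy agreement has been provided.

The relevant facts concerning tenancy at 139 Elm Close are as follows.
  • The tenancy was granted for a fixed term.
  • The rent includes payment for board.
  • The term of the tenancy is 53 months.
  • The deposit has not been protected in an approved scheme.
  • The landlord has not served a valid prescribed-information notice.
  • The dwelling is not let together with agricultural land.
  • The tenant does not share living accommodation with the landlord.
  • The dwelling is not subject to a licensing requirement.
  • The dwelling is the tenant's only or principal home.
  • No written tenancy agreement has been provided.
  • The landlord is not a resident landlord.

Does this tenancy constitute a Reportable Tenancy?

Under paragraph 7: the deposit has been protected in an approved scheme? no; and the dwelling is not subject to a licensing requirement? yes. So the tenancy is not a Reportable Lease.
Under paragraph 10: the tenant shares living accommodation with the landlord? no; or term of the tenancy: 53 months ≥ 67 months? no. So the tenancy is not a Licensed Arrangement.
Under paragraph 2: the landlord has not served a valid prescribed-information notice? yes; and not a Reportable Lease (paragraph 7)? yes; and not a Licensed Arrangement (paragraph 10)? yes. So the tenancy is a Class-F Arrangement.
Under paragraph 11: the landlord is a resident landlord? no; or no written tenancy agreement has been provided? yes. So the tenancy is a Protected Occupancy.
Under paragraph 4: the rent includes payment for board? yes; and the dwelling is the tenant's only or principal home? yes. So the tenancy is a Permitted Arrangement.
Under paragraph 3: not a Protected Occupancy (paragraph 11)? no; and Permitted Arrangement (paragraph 4)? yes. So the tenancy is not a Provisional Tenancy.
Under paragraph 9: term of the tenancy: 53 months ≥ 67 months? no; and the dwelling is not subject to a licensing requirement? yes; and the rent includes payment for board? yes. So the tenancy is not a Relevant Holding.
Under paragraph 6: the dwelling is let together with agricultural land? no; or Relevant Holding (paragraph 9)? no. So the tenancy is not an Exempt Letting.
Under paragraph 1: not a Class-F Arrangement (paragraph 2)? no; Provisional Tenancy (paragraph 3)? no; Exempt Letting (paragraph 6)? no — 0 of 3 hold (need ≥2) → not satisfied.

No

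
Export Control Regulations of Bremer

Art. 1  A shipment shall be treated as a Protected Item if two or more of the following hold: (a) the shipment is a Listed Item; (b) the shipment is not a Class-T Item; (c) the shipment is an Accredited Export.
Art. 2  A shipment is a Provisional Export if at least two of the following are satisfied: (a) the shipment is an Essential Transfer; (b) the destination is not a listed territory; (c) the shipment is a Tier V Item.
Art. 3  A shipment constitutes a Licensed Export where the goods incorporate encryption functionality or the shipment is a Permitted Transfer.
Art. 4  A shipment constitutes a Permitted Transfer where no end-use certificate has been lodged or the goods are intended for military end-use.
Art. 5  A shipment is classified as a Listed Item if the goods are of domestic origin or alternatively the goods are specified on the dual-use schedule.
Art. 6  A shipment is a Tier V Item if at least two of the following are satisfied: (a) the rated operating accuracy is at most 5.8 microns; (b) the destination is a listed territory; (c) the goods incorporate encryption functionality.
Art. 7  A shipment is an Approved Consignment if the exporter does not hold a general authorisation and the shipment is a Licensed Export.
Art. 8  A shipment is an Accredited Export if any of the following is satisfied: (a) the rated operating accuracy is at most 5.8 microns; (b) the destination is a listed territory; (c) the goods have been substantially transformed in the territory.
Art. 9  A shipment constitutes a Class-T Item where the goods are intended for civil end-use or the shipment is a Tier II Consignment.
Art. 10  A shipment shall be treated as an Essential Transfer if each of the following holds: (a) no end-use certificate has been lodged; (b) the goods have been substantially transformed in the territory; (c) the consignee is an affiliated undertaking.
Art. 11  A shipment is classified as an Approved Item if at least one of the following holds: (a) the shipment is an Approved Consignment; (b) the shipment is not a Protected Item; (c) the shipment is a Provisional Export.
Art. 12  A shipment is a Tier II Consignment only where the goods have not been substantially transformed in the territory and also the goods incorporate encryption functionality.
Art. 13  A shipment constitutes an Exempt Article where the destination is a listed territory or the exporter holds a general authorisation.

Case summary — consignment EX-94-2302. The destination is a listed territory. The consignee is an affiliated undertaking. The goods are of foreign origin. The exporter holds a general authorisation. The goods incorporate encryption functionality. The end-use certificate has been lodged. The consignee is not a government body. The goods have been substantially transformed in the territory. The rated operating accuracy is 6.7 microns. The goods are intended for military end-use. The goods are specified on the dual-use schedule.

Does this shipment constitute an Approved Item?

No

article 4 — Permitted Transfer: [no end-use certificate has been lodged? no] OR [the goods are intended for military end-use? yes] → satisfied.
article 3 — Licensed Export: [the goods incorporate encryption functionality? yes] OR [Permitted Transfer (article 4)? yes] → satisfied.
article 7 — Approved Consignment: [the exporter does not hold a general authorisation? no] AND [Licensed Export (article 3)? yes] → not satisfied.
article 5 — Listed Item: [the goods are of domestic origin? no] OR [the goods are specified on the dual-use schedule? yes] → satisfied.
article 12 — Tier II Consignment: [the goods have not been substantially transformed in the territory? no] AND [the goods incorporate encryption functionality? yes] → not satisfied.
article 9 — Class-T Item: [the goods are intended for civil end-use? no] OR [Tier II Consignment (article 12)? no] → not satisfied.
article 8 — Accredited Export: [rated operating accuracy: 6.7 microns ≤ 5.8 microns? no] OR [the destination is a listed territory? yes] OR [the goods have been substantially transformed in the territory? yes] → satisfied.
article 1 — Protected Item: Listed Item (article 5)? yes; not a Class-T Item (article 9)? yes; Accredited Export (article 8)? yes — 3 of 3 hold (need ≥2) → satisfied.
article 10 — Essential Transfer: [no end-use certificate has been lodged? no] AND [the goods have been substantially transformed in the territory? yes] AND [the consignee is an affiliated undertaking? yes] → not satisfied.
article 6 — Tier V Item: rated operating accuracy: 6.7 microns ≤ 5.8 microns? no; the destination is a listed territory? yes; the goods incorporate encryption functionality? yes — 2 of 3 hold (need ≥2) → satisfied.
article 2 — Provisional Export: Essential Transfer (article 10)? no; the destination is not a listed territory? no; Tier V Item (article 6)? yes — 1 of 3 hold (need ≥2) → not satisfied.
article 11 — Approved Item: [Approved Consignment (article 7)? no] OR [not a Protected Item (article 1)? no] OR [Provisional Export (article 2)? no] → not satisfied.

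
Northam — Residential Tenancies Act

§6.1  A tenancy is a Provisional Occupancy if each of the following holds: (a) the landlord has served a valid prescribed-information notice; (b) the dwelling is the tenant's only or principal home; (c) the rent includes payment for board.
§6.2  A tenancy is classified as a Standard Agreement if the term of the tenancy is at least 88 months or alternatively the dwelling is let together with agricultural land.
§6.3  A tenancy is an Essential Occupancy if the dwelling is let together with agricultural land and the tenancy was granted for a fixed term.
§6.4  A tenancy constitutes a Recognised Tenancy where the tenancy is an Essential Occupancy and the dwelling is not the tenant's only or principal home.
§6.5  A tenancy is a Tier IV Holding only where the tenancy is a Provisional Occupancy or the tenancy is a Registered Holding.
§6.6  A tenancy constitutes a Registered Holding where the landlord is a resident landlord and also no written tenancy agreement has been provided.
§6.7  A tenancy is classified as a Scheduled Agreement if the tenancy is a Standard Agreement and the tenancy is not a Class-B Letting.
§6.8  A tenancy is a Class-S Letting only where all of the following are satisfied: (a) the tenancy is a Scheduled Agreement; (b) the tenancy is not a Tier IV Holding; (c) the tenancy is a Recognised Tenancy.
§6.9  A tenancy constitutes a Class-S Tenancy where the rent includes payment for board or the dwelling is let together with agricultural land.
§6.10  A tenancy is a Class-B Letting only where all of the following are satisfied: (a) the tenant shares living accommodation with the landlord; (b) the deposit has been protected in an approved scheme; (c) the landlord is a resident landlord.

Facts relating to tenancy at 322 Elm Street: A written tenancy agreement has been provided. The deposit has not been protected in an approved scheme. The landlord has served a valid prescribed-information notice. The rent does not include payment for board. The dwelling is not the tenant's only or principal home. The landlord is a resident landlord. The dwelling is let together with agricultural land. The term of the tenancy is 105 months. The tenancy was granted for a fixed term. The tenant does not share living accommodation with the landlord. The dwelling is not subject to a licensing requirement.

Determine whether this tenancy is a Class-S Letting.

Yes

§6.2 — Standard Agreement: [term of the tenancy: 105 months ≥ 88 months? yes] OR [the dwelling is let together with agricultural land? yes] → satisfied.
§6.10 — Class-B Letting: [the tenant shares living accommodation with the landlord? no] AND [the deposit has been protected in an approved scheme? no] AND [the landlord is a resident landlord? yes] → not satisfied.
§6.7 — Scheduled Agreement: [Standard Agreement (§6.2)? yes] AND [not a Class-B Letting (§6.10)? yes] → satisfied.
§6.1 — Provisional Occupancy: [the landlord has served a valid prescribed-information notice? yes] AND [the dwelling is the tenant's only or principal home? no] AND [the rent includes payment for board? no] → not satisfied.
§6.6 — Registered Holding: [the landlord is a resident landlord? yes] AND [no written tenancy agreement has been provided? no] → not satisfied.
§6.5 — Tier IV Holding: [Provisional Occupancy (§6.1)? no] OR [Registered Holding (§6.6)? no] → not satisfied.
§6.3 — Essential Occupancy: [the dwelling is let together with agricultural land? yes] AND [the tenancy was granted for a fixed term? yes] → satisfied.
§6.4 — Recognised Tenancy: [Essential Occupancy (§6.3)? yes] AND [the dwelling is not the tenant's only or principal home? yes] → satisfied.
§6.8 — Class-S Letting: [Scheduled Agreement (§6.7)? yes] AND [not a Tier IV Holding (§6.5)? yes] AND [Recognised Tenancy (§6.4)? yes] → satisfied.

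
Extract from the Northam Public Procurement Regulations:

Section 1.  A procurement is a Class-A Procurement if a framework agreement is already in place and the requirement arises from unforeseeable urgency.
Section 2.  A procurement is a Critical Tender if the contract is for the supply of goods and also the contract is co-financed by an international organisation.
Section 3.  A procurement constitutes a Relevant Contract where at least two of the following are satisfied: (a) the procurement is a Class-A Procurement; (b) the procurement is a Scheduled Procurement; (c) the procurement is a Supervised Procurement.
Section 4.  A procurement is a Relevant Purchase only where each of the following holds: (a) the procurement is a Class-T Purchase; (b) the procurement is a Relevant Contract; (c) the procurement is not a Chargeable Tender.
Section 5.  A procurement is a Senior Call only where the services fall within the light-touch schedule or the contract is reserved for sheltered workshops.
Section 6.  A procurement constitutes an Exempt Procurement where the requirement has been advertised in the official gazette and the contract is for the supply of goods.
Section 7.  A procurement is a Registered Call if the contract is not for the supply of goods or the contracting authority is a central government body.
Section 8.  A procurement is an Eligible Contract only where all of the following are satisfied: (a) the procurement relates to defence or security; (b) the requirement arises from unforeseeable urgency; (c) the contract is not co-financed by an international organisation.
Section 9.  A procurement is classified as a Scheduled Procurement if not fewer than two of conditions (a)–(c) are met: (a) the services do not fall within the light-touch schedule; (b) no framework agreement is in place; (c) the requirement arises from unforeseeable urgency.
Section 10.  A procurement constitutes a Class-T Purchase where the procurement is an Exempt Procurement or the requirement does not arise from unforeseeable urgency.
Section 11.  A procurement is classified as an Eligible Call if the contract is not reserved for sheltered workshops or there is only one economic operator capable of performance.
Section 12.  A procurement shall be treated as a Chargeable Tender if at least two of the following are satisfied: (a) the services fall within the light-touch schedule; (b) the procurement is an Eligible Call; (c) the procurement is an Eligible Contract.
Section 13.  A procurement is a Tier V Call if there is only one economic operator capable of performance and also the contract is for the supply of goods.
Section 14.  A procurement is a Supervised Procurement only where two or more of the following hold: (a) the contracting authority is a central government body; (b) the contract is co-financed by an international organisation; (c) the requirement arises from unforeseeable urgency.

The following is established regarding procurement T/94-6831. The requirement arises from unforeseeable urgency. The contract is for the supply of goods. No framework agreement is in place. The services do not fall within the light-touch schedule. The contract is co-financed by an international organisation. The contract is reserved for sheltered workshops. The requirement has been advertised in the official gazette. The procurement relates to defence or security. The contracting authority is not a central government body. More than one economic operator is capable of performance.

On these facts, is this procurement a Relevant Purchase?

Yes

section 6 — Exempt Procurement: [the requirement has been advertised in the official gazette? yes] AND [the contract is for the supply of goods? yes] → satisfied.
section 10 — Class-T Purchase: [Exempt Procurement (section 6)? yes] OR [the requirement does not arise from unforeseeable urgency? no] → satisfied.
section 1 — Class-A Procurement: [a framework agreement is already in place? no] AND [the requirement arises from unforeseeable urgency? yes] → not satisfied.
section 9 — Scheduled Procurement: the services do not fall within the light-touch schedule? yes; no framework agreement is in place? yes; the requirement arises from unforeseeable urgency? yes — 3 of 3 hold (need ≥2) → satisfied.
section 14 — Supervised Procurement: the contracting authority is a central government body? no; the contract is co-financed by an international organisation? yes; the requirement arises from unforeseeable urgency? yes — 2 of 3 hold (need ≥2) → satisfied.
section 3 — Relevant Contract: Class-A Procurement (section 1)? no; Scheduled Procurement (section 9)? yes; Supervised Procurement (section 14)? yes — 2 of 3 hold (need ≥2) → satisfied.
section 11 — Eligible Call: [the contract is not reserved for sheltered workshops? no] OR [there is only one economic operator capable of performance? no] → not satisfied.
section 8 — Eligible Contract: [the procurement relates to defence or security? yes] AND [the requirement arises from unforeseeable urgency? yes] AND [the contract is not co-financed by an international organisation? no] → not satisfied.
section 12 — Chargeable Tender: the services fall within the light-touch schedule? no; Eligible Call (section 11)? no; Eligible Contract (section 8)? no — 0 of 3 hold (need ≥2) → not satisfied.
section 4 — Relevant Purchase: [Class-T Purchase (section 10)? yes] AND [Relevant Contract (section 3)? yes] AND [not a Chargeable Tender (section 12)? yes] → satisfied.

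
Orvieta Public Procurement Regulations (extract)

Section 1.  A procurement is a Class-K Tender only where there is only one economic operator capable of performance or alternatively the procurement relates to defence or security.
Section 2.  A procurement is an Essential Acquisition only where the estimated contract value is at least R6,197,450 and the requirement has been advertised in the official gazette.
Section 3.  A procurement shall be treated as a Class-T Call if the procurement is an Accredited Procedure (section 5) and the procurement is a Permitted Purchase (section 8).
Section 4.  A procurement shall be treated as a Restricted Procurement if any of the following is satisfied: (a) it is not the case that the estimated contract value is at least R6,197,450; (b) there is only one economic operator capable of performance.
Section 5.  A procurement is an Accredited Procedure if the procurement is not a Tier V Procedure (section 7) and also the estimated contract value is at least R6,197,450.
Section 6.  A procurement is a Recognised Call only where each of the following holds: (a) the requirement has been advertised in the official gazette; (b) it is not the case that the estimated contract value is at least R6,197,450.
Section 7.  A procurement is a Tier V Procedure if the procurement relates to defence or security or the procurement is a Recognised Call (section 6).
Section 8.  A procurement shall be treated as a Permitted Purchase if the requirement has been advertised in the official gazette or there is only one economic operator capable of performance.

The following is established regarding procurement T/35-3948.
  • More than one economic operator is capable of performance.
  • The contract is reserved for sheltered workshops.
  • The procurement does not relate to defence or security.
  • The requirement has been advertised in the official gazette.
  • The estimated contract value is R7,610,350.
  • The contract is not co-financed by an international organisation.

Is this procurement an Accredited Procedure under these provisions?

Yes

section 6 — Recognised Call: [the requirement has been advertised in the official gazette? yes] AND [estimated contract value: R7,610,350 ≥ R6,197,450? yes, so negated condition no] → not satisfied.
section 7 — Tier V Procedure: [the procurement relates to defence or security? no] OR [Recognised Call (section 6)? no] → not satisfied.
section 5 — Accredited Procedure: [not a Tier V Procedure (section 7)? yes] AND [estimated contract value: R7,610,350 ≥ R6,197,450? yes] → satisfied.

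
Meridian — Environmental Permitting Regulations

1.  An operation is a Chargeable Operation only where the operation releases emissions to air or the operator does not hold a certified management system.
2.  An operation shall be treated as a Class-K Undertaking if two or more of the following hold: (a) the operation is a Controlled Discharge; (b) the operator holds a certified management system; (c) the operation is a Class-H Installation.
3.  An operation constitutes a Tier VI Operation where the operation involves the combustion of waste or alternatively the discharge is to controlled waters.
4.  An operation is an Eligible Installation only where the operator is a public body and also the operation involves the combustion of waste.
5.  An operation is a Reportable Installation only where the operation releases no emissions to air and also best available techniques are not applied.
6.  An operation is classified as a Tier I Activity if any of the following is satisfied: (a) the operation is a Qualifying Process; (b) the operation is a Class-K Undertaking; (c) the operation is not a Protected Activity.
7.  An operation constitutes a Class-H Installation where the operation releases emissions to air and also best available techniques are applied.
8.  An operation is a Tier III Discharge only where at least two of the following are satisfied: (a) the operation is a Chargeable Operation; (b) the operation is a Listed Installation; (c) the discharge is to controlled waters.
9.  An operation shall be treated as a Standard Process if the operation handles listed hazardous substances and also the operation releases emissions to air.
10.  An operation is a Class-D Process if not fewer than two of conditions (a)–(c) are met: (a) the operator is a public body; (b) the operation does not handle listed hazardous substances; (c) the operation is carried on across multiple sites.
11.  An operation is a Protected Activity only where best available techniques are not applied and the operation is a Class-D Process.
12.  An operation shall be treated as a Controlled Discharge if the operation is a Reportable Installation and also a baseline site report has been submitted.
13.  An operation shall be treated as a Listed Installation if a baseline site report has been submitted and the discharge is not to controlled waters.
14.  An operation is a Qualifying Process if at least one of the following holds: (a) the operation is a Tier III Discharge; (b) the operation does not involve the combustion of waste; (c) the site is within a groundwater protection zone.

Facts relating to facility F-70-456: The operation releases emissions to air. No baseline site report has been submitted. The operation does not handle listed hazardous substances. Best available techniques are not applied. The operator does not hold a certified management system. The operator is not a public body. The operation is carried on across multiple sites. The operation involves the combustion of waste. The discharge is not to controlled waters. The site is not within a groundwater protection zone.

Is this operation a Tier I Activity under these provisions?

paragraph 1 — Chargeable Operation: [the operation releases emissions to air? yes] OR [the operator does not hold a certified management system? yes] → satisfied.
paragraph 13 — Listed Installation: [a baseline site report has been submitted? no] AND [the discharge is not to controlled waters? yes] → not satisfied.
paragraph 8 — Tier III Discharge: Chargeable Operation (paragraph 1)? yes; Listed Installation (paragraph 13)? no; the discharge is to controlled waters? no — 1 of 3 hold (need ≥2) → not satisfied.
paragraph 14 — Qualifying Process: [Tier III Discharge (paragraph 8)? no] OR [the operation does not involve the combustion of waste? no] OR [the site is within a groundwater protection zone? no] → not satisfied.
paragraph 5 — Reportable Installation: [the operation releases no emissions to air? no] AND [best available techniques are not applied? yes] → not satisfied.
paragraph 12 — Controlled Discharge: [Reportable Installation (paragraph 5)? no] AND [a baseline site report has been submitted? no] → not satisfied.
paragraph 7 — Class-H Installation: [the operation releases emissions to air? yes] AND [best available techniques are applied? no] → not satisfied.
paragraph 2 — Class-K Undertaking: Controlled Discharge (paragraph 12)? no; the operator holds a certified management system? no; Class-H Installation (paragraph 7)? no — 0 of 3 hold (need ≥2) → not satisfied.
paragraph 10 — Class-D Process: the operator is a public body? no; the operation does not handle listed hazardous substances? yes; the operation is carried on across multiple sites? yes — 2 of 3 hold (need ≥2) → satisfied.
paragraph 11 — Protected Activity: [best available techniques are not applied? yes] AND [Class-D Process (paragraph 10)? yes] → satisfied.
paragraph 6 — Tier I Activity: [Qualifying Process (paragraph 14)? no] OR [Class-K Undertaking (paragraph 2)? no] OR [not a Protected Activity (paragraph 11)? no] → not satisfied.

No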